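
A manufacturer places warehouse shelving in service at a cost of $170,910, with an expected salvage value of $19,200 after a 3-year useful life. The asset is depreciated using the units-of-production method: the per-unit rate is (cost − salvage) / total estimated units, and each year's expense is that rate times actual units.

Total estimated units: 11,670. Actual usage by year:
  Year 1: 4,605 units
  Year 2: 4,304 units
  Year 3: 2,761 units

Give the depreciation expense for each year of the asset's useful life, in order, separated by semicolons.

Depreciable base = $170,910 − $19,200 = $151,710.
Rate = $151,710 / 11,670 units = $13 per unit.
Year 1: 4,605 × $13 = $59,865. Book value $111,045.
Year 2: 4,304 × $13 = $55,952. Book value $55,093.
Year 3: 2,761 × $13 = $35,893. Book value $19,200.

$59,865; $55,952; $35,893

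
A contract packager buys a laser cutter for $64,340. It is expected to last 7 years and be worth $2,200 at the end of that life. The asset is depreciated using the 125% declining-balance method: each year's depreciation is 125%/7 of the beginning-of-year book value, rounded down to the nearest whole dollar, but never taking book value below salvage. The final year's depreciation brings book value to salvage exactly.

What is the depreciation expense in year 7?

Depreciable base = $64,340 − $2,200 = $62,140.
Year 1: ⌊$64,340 × 125%/7⌋ = $11,489. Book value $52,851.
Year 2: ⌊$52,851 × 125%/7⌋ = $9,437. Book value $43,414.
Year 3: ⌊$43,414 × 125%/7⌋ = $7,752. Book value $35,662.
Year 4: ⌊$35,662 × 125%/7⌋ = $6,368. Book value $29,294.
Year 5: ⌊$29,294 × 125%/7⌋ = $5,231. Book value $24,063.
Year 6: ⌊$24,063 × 125%/7⌋ = $4,296. Book value $19,767.
Year 7 (final): $19,767 − $2,200 = $17,567. Book value $2,200.

$17,567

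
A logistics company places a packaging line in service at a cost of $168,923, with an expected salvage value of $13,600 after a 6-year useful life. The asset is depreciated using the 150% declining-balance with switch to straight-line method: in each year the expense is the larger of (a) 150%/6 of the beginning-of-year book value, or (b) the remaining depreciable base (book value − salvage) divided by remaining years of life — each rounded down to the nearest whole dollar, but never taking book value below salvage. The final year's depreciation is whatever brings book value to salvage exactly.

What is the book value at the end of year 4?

$52,044

Depreciable base = $168,923 − $13,600 = $155,323.
Year 1: DB = ⌊$168,923 × 150%/6⌋ = $42,230; SL = ⌊$155,323/6⌋ = $25,887 → take DB $42,230. Book value $126,693.
Year 2: DB = ⌊$126,693 × 150%/6⌋ = $31,673; SL = ⌊$113,093/5⌋ = $22,618 → take DB $31,673. Book value $95,020.
Year 3: DB = ⌊$95,020 × 150%/6⌋ = $23,755; SL = ⌊$81,420/4⌋ = $20,355 → take DB $23,755. Book value $71,265.
Year 4: DB = ⌊$71,265 × 150%/6⌋ = $17,816; SL = ⌊$57,665/3⌋ = $19,221 → take SL $19,221. Book value $52,044.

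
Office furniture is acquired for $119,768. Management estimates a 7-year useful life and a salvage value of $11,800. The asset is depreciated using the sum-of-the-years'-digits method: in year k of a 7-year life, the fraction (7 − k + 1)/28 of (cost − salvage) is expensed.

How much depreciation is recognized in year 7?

Depreciable base = $119,768 − $11,800 = $107,968.
Sum of the years' digits = 7+6+5+4+3+2+1 = 28.
Year 1: $107,968 × 7/28 = $26,992. Book value $92,776.
Year 2: $107,968 × 6/28 = $23,136. Book value $69,640.
Year 3: $107,968 × 5/28 = $19,280. Book value $50,360.
Year 4: $107,968 × 4/28 = $15,424. Book value $34,936.
Year 5: $107,968 × 3/28 = $11,568. Book value $23,368.
Year 6: $107,968 × 2/28 = $7,712. Book value $15,656.
Year 7: $107,968 × 1/28 = $3,856. Book value $11,800.

$3,856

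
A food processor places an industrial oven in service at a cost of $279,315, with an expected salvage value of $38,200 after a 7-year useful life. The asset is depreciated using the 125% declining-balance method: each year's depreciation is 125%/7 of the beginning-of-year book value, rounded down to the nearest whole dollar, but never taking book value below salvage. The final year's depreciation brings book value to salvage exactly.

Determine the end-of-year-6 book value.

Depreciable base = $279,315 − $38,200 = $241,115.
Year 1: ⌊$279,315 × 125%/7⌋ = $49,877. Book value $229,438.
Year 2: ⌊$229,438 × 125%/7⌋ = $40,971. Book value $188,467.
Year 3: ⌊$188,467 × 125%/7⌋ = $33,654. Book value $154,813.
Year 4: ⌊$154,813 × 125%/7⌋ = $27,645. Book value $127,168.
Year 5: ⌊$127,168 × 125%/7⌋ = $22,708. Book value $104,460.
Year 6: ⌊$104,460 × 125%/7⌋ = $18,653. Book value $85,807.

$85,807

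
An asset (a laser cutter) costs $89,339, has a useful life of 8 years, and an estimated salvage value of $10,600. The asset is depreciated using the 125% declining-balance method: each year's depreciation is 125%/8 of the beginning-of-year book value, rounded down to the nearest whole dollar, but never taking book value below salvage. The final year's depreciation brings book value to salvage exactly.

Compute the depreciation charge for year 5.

$7,075

Depreciable base = $89,339 − $10,600 = $78,739.
Year 1: ⌊$89,339 × 125%/8⌋ = $13,959. Book value $75,380.
Year 2: ⌊$75,380 × 125%/8⌋ = $11,778. Book value $63,602.
Year 3: ⌊$63,602 × 125%/8⌋ = $9,937. Book value $53,665.
Year 4: ⌊$53,665 × 125%/8⌋ = $8,385. Book value $45,280.
Year 5: ⌊$45,280 × 125%/8⌋ = $7,075. Book value $38,205.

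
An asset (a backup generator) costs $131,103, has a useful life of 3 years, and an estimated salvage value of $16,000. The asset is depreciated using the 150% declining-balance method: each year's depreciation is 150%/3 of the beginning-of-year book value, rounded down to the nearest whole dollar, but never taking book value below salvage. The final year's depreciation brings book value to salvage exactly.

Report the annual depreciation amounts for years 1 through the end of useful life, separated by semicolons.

$65,551; $32,776; $16,776

Depreciable base = $131,103 − $16,000 = $115,103.
Year 1: ⌊$131,103 × 150%/3⌋ = $65,551. Book value $65,552.
Year 2: ⌊$65,552 × 150%/3⌋ = $32,776. Book value $32,776.
Year 3 (final): $32,776 − $16,000 = $16,776. Book value $16,000.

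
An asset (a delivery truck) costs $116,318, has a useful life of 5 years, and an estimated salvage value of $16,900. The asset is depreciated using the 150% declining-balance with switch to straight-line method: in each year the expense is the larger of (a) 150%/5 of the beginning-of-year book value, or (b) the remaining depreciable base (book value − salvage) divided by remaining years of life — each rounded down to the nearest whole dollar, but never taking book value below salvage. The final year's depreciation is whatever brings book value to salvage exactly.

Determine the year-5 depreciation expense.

Depreciable base = $116,318 − $16,900 = $99,418.
Year 1: DB = ⌊$116,318 × 150%/5⌋ = $34,895; SL = ⌊$99,418/5⌋ = $19,883 → take DB $34,895. Book value $81,423.
Year 2: DB = ⌊$81,423 × 150%/5⌋ = $24,426; SL = ⌊$64,523/4⌋ = $16,130 → take DB $24,426. Book value $56,997.
Year 3: DB = ⌊$56,997 × 150%/5⌋ = $17,099; SL = ⌊$40,097/3⌋ = $13,365 → take DB $17,099. Book value $39,898.
Year 4: DB = ⌊$39,898 × 150%/5⌋ = $11,969; SL = ⌊$22,998/2⌋ = $11,499 → take DB $11,969. Book value $27,929.
Year 5 (final): $27,929 − $16,900 = $11,029. Book value $16,900.

$11,029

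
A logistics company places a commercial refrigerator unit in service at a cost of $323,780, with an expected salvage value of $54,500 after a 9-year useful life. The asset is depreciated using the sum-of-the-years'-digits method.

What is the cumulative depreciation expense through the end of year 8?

Depreciable base = $323,780 − $54,500 = $269,280.
Sum of the years' digits = 9+8+7+6+5+4+3+2+1 = 45.
Year 1: $269,280 × 9/45 = $53,856. Book value $269,924.
Year 2: $269,280 × 8/45 = $47,872. Book value $222,052.
Year 3: $269,280 × 7/45 = $41,888. Book value $180,164.
Year 4: $269,280 × 6/45 = $35,904. Book value $144,260.
Year 5: $269,280 × 5/45 = $29,920. Book value $114,340.
Year 6: $269,280 × 4/45 = $23,936. Book value $90,404.
Year 7: $269,280 × 3/45 = $17,952. Book value $72,452.
Year 8: $269,280 × 2/45 = $11,968. Book value $60,484.
Accumulated through year 8 = $323,780 − $60,484 = $263,296.

$263,296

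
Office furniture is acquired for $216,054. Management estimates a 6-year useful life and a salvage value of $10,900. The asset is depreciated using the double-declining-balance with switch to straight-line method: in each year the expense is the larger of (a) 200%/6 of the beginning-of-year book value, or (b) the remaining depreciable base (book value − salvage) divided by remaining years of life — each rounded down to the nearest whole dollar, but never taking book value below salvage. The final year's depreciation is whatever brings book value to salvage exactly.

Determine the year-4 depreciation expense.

Depreciable base = $216,054 − $10,900 = $205,154.
Year 1: DB = ⌊$216,054 × 200%/6⌋ = $72,018; SL = ⌊$205,154/6⌋ = $34,192 → take DB $72,018. Book value $144,036.
Year 2: DB = ⌊$144,036 × 200%/6⌋ = $48,012; SL = ⌊$133,136/5⌋ = $26,627 → take DB $48,012. Book value $96,024.
Year 3: DB = ⌊$96,024 × 200%/6⌋ = $32,008; SL = ⌊$85,124/4⌋ = $21,281 → take DB $32,008. Book value $64,016.
Year 4: DB = ⌊$64,016 × 200%/6⌋ = $21,338; SL = ⌊$53,116/3⌋ = $17,705 → take DB $21,338. Book value $42,678.

$21,338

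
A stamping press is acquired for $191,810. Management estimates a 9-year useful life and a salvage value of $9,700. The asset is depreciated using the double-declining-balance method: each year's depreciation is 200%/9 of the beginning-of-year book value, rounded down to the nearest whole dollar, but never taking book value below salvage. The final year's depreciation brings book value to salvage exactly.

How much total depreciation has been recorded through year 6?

$149,346

Depreciable base = $191,810 − $9,700 = $182,110.
Year 1: ⌊$191,810 × 200%/9⌋ = $42,624. Book value $149,186.
Year 2: ⌊$149,186 × 200%/9⌋ = $33,152. Book value $116,034.
Year 3: ⌊$116,034 × 200%/9⌋ = $25,785. Book value $90,249.
Year 4: ⌊$90,249 × 200%/9⌋ = $20,055. Book value $70,194.
Year 5: ⌊$70,194 × 200%/9⌋ = $15,598. Book value $54,596.
Year 6: ⌊$54,596 × 200%/9⌋ = $12,132. Book value $42,464.
Accumulated through year 6 = $191,810 − $42,464 = $149,346.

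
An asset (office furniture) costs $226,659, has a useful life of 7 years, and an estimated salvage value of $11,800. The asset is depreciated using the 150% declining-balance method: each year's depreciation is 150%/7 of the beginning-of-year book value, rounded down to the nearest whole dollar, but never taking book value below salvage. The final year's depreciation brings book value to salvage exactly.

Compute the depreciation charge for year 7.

$41,530

Depreciable base = $226,659 − $11,800 = $214,859.
Year 1: ⌊$226,659 × 150%/7⌋ = $48,569. Book value $178,090.
Year 2: ⌊$178,090 × 150%/7⌋ = $38,162. Book value $139,928.
Year 3: ⌊$139,928 × 150%/7⌋ = $29,984. Book value $109,944.
Year 4: ⌊$109,944 × 150%/7⌋ = $23,559. Book value $86,385.
Year 5: ⌊$86,385 × 150%/7⌋ = $18,511. Book value $67,874.
Year 6: ⌊$67,874 × 150%/7⌋ = $14,544. Book value $53,330.
Year 7 (final): $53,330 − $11,800 = $41,530. Book value $11,800.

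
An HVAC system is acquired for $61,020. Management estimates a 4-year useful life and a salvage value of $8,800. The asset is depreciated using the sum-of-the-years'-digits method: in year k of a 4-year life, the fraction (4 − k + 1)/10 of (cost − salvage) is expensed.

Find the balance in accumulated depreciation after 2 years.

Depreciable base = $61,020 − $8,800 = $52,220.
Sum of the years' digits = 4+3+2+1 = 10.
Year 1: $52,220 × 4/10 = $20,888. Book value $40,132.
Year 2: $52,220 × 3/10 = $15,666. Book value $24,466.
Accumulated through year 2 = $61,020 − $24,466 = $36,554.

$36,554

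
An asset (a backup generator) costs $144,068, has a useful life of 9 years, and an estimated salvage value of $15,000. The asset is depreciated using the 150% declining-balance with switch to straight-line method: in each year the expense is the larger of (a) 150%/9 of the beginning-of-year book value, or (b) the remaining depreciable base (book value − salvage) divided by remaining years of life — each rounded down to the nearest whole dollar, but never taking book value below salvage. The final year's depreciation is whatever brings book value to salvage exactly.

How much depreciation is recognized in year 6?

$10,725

Depreciable base = $144,068 − $15,000 = $129,068.
Year 1: DB = ⌊$144,068 × 150%/9⌋ = $24,011; SL = ⌊$129,068/9⌋ = $14,340 → take DB $24,011. Book value $120,057.
Year 2: DB = ⌊$120,057 × 150%/9⌋ = $20,009; SL = ⌊$105,057/8⌋ = $13,132 → take DB $20,009. Book value $100,048.
Year 3: DB = ⌊$100,048 × 150%/9⌋ = $16,674; SL = ⌊$85,048/7⌋ = $12,149 → take DB $16,674. Book value $83,374.
Year 4: DB = ⌊$83,374 × 150%/9⌋ = $13,895; SL = ⌊$68,374/6⌋ = $11,395 → take DB $13,895. Book value $69,479.
Year 5: DB = ⌊$69,479 × 150%/9⌋ = $11,579; SL = ⌊$54,479/5⌋ = $10,895 → take DB $11,579. Book value $57,900.
Year 6: DB = ⌊$57,900 × 150%/9⌋ = $9,650; SL = ⌊$42,900/4⌋ = $10,725 → take SL $10,725. Book value $47,175.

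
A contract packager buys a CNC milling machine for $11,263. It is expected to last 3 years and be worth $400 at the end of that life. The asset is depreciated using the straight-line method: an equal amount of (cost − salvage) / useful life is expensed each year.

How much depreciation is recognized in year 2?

Depreciable base = $11,263 − $400 = $10,863.
Annual expense = $10,863 / 3 = $3,621.

$3,621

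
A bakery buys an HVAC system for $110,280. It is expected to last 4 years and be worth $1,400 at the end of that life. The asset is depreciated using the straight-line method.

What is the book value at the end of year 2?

$55,840

Depreciable base = $110,280 − $1,400 = $108,880.
Annual expense = $108,880 / 4 = $27,220.
End of year 1: book value $83,060.
End of year 2: book value $55,840.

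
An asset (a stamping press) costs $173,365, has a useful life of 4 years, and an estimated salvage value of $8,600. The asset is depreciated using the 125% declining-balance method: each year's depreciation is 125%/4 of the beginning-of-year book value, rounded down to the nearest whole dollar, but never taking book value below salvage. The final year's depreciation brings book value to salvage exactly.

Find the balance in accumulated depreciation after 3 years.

$117,029

Depreciable base = $173,365 − $8,600 = $164,765.
Year 1: ⌊$173,365 × 125%/4⌋ = $54,176. Book value $119,189.
Year 2: ⌊$119,189 × 125%/4⌋ = $37,246. Book value $81,943.
Year 3: ⌊$81,943 × 125%/4⌋ = $25,607. Book value $56,336.
Accumulated through year 3 = $173,365 − $56,336 = $117,029.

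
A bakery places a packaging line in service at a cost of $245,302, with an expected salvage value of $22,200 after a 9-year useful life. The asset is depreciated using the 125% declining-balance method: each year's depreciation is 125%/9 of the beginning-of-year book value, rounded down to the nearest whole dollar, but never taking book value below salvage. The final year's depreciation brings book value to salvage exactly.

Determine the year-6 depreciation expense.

Depreciable base = $245,302 − $22,200 = $223,102.
Year 1: ⌊$245,302 × 125%/9⌋ = $34,069. Book value $211,233.
Year 2: ⌊$211,233 × 125%/9⌋ = $29,337. Book value $181,896.
Year 3: ⌊$181,896 × 125%/9⌋ = $25,263. Book value $156,633.
Year 4: ⌊$156,633 × 125%/9⌋ = $21,754. Book value $134,879.
Year 5: ⌊$134,879 × 125%/9⌋ = $18,733. Book value $116,146.
Year 6: ⌊$116,146 × 125%/9⌋ = $16,131. Book value $100,015.

$16,131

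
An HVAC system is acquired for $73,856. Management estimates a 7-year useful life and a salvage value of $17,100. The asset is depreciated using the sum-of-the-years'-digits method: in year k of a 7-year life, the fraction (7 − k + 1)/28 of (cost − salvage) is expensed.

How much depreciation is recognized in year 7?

Depreciable base = $73,856 − $17,100 = $56,756.
Sum of the years' digits = 7+6+5+4+3+2+1 = 28.
Year 1: $56,756 × 7/28 = $14,189. Book value $59,667.
Year 2: $56,756 × 6/28 = $12,162. Book value $47,505.
Year 3: $56,756 × 5/28 = $10,135. Book value $37,370.
Year 4: $56,756 × 4/28 = $8,108. Book value $29,262.
Year 5: $56,756 × 3/28 = $6,081. Book value $23,181.
Year 6: $56,756 × 2/28 = $4,054. Book value $19,127.
Year 7: $56,756 × 1/28 = $2,027. Book value $17,100.

$2,027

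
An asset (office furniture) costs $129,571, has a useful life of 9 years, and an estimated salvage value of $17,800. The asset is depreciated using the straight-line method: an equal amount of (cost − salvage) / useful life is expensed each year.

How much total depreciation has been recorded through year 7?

Depreciable base = $129,571 − $17,800 = $111,771.
Annual expense = $111,771 / 9 = $12,419.
End of year 1: book value $117,152.
End of year 2: book value $104,733.
End of year 3: book value $92,314.
End of year 4: book value $79,895.
End of year 5: book value $67,476.
End of year 6: book value $55,057.
End of year 7: book value $42,638.
Accumulated through year 7 = $129,571 − $42,638 = $86,933.

$86,933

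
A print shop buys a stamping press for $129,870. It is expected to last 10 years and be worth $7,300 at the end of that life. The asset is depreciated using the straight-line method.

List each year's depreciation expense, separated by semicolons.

Depreciable base = $129,870 − $7,300 = $122,570.
Annual expense = $122,570 / 10 = $12,257.
End of year 1: book value $117,613.
End of year 2: book value $105,356.
End of year 3: book value $93,099.
End of year 4: book value $80,842.
End of year 5: book value $68,585.
End of year 6: book value $56,328.
End of year 7: book value $44,071.
End of year 8: book value $31,814.
End of year 9: book value $19,557.
End of year 10: book value $7,300.

$12,257; $12,257; $12,257; $12,257; $12,257; $12,257; $12,257; $12,257; $12,257; $12,257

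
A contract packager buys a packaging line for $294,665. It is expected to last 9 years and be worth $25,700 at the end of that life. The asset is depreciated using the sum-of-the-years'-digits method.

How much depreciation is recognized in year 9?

Depreciable base = $294,665 − $25,700 = $268,965.
Sum of the years' digits = 9+8+7+6+5+4+3+2+1 = 45.
Year 1: $268,965 × 9/45 = $53,793. Book value $240,872.
Year 2: $268,965 × 8/45 = $47,816. Book value $193,056.
Year 3: $268,965 × 7/45 = $41,839. Book value $151,217.
Year 4: $268,965 × 6/45 = $35,862. Book value $115,355.
Year 5: $268,965 × 5/45 = $29,885. Book value $85,470.
Year 6: $268,965 × 4/45 = $23,908. Book value $61,562.
Year 7: $268,965 × 3/45 = $17,931. Book value $43,631.
Year 8: $268,965 × 2/45 = $11,954. Book value $31,677.
Year 9: $268,965 × 1/45 = $5,977. Book value $25,700.

$5,977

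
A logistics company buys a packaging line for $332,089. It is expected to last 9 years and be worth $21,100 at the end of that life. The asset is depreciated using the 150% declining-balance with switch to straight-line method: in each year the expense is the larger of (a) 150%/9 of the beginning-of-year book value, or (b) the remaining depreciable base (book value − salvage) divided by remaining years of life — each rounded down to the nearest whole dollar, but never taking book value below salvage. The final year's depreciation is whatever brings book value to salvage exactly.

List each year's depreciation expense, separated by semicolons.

Depreciable base = $332,089 − $21,100 = $310,989.
Year 1: DB = ⌊$332,089 × 150%/9⌋ = $55,348; SL = ⌊$310,989/9⌋ = $34,554 → take DB $55,348. Book value $276,741.
Year 2: DB = ⌊$276,741 × 150%/9⌋ = $46,123; SL = ⌊$255,641/8⌋ = $31,955 → take DB $46,123. Book value $230,618.
Year 3: DB = ⌊$230,618 × 150%/9⌋ = $38,436; SL = ⌊$209,518/7⌋ = $29,931 → take DB $38,436. Book value $192,182.
Year 4: DB = ⌊$192,182 × 150%/9⌋ = $32,030; SL = ⌊$171,082/6⌋ = $28,513 → take DB $32,030. Book value $160,152.
Year 5: DB = ⌊$160,152 × 150%/9⌋ = $26,692; SL = ⌊$139,052/5⌋ = $27,810 → take SL $27,810. Book value $132,342.
Year 6: DB = ⌊$132,342 × 150%/9⌋ = $22,057; SL = ⌊$111,242/4⌋ = $27,810 → take SL $27,810. Book value $104,532.
Year 7: DB = ⌊$104,532 × 150%/9⌋ = $17,422; SL = ⌊$83,432/3⌋ = $27,810 → take SL $27,810. Book value $76,722.
Year 8: DB = ⌊$76,722 × 150%/9⌋ = $12,787; SL = ⌊$55,622/2⌋ = $27,811 → take SL $27,811. Book value $48,911.
Year 9 (final): $48,911 − $21,100 = $27,811. Book value $21,100.

$55,348; $46,123; $38,436; $32,030; $27,810; $27,810; $27,810; $27,811; $27,811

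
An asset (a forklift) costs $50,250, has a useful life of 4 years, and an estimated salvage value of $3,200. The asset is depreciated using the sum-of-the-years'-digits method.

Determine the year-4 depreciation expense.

$4,705

Depreciable base = $50,250 − $3,200 = $47,050.
Sum of the years' digits = 4+3+2+1 = 10.
Year 1: $47,050 × 4/10 = $18,820. Book value $31,430.
Year 2: $47,050 × 3/10 = $14,115. Book value $17,315.
Year 3: $47,050 × 2/10 = $9,410. Book value $7,905.
Year 4: $47,050 × 1/10 = $4,705. Book value $3,200.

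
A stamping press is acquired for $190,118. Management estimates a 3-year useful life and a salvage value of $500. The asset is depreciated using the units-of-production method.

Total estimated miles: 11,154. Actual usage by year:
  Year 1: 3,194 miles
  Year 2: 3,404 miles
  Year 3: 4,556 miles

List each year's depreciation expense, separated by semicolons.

$54,298; $57,868; $77,452

Depreciable base = $190,118 − $500 = $189,618.
Rate = $189,618 / 11,154 miles = $17 per mile.
Year 1: 3,194 × $17 = $54,298. Book value $135,820.
Year 2: 3,404 × $17 = $57,868. Book value $77,952.
Year 3: 4,556 × $17 = $77,452. Book value $500.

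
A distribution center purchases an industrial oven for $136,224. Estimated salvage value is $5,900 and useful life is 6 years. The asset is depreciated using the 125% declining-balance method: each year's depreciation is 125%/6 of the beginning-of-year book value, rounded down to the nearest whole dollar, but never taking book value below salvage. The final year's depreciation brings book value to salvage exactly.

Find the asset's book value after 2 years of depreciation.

$85,377

Depreciable base = $136,224 − $5,900 = $130,324.
Year 1: ⌊$136,224 × 125%/6⌋ = $28,380. Book value $107,844.
Year 2: ⌊$107,844 × 125%/6⌋ = $22,467. Book value $85,377.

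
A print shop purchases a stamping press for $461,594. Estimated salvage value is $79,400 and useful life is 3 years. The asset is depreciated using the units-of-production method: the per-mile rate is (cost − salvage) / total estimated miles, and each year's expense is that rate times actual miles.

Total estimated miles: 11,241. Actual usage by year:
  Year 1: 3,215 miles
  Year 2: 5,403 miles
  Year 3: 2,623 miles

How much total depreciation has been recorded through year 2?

Depreciable base = $461,594 − $79,400 = $382,194.
Rate = $382,194 / 11,241 miles = $34 per mile.
Year 1: 3,215 × $34 = $109,310. Book value $352,284.
Year 2: 5,403 × $34 = $183,702. Book value $168,582.
Accumulated through year 2 = $461,594 − $168,582 = $293,012.

$293,012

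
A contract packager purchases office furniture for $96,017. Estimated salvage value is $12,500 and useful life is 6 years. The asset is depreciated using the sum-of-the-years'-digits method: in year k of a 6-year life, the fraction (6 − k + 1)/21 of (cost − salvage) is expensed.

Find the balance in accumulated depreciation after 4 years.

Depreciable base = $96,017 − $12,500 = $83,517.
Sum of the years' digits = 6+5+4+3+2+1 = 21.
Year 1: $83,517 × 6/21 = $23,862. Book value $72,155.
Year 2: $83,517 × 5/21 = $19,885. Book value $52,270.
Year 3: $83,517 × 4/21 = $15,908. Book value $36,362.
Year 4: $83,517 × 3/21 = $11,931. Book value $24,431.
Accumulated through year 4 = $96,017 − $24,431 = $71,586.

$71,586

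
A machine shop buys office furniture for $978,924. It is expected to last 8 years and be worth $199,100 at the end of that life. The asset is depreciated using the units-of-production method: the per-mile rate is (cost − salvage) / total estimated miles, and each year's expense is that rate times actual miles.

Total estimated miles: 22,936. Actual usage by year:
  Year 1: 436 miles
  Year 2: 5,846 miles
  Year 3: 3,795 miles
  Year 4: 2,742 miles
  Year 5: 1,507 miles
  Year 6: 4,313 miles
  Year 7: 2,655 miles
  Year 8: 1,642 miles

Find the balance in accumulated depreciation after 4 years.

$435,846

Depreciable base = $978,924 − $199,100 = $779,824.
Rate = $779,824 / 22,936 miles = $34 per mile.
Year 1: 436 × $34 = $14,824. Book value $964,100.
Year 2: 5,846 × $34 = $198,764. Book value $765,336.
Year 3: 3,795 × $34 = $129,030. Book value $636,306.
Year 4: 2,742 × $34 = $93,228. Book value $543,078.
Accumulated through year 4 = $978,924 − $543,078 = $435,846.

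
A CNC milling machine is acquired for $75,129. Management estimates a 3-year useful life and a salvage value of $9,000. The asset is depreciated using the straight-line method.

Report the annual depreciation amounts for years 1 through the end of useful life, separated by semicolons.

Depreciable base = $75,129 − $9,000 = $66,129.
Annual expense = $66,129 / 3 = $22,043.
End of year 1: book value $53,086.
End of year 2: book value $31,043.
End of year 3: book value $9,000.

$22,043; $22,043; $22,043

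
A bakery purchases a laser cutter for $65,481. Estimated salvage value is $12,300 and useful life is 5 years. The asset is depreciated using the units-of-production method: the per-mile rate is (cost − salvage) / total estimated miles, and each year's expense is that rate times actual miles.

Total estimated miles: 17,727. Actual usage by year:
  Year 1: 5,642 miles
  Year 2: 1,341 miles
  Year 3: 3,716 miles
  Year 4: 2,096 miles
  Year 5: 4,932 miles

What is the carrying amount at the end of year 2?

Depreciable base = $65,481 − $12,300 = $53,181.
Rate = $53,181 / 17,727 miles = $3 per mile.
Year 1: 5,642 × $3 = $16,926. Book value $48,555.
Year 2: 1,341 × $3 = $4,023. Book value $44,532.

$44,532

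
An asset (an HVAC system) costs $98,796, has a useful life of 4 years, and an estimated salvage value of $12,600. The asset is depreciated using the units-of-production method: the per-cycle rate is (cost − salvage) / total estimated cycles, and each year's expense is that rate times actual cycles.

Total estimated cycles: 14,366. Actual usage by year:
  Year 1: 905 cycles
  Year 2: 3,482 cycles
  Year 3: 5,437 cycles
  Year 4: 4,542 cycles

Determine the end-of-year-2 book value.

$72,474

Depreciable base = $98,796 − $12,600 = $86,196.
Rate = $86,196 / 14,366 cycles = $6 per cycle.
Year 1: 905 × $6 = $5,430. Book value $93,366.
Year 2: 3,482 × $6 = $20,892. Book value $72,474.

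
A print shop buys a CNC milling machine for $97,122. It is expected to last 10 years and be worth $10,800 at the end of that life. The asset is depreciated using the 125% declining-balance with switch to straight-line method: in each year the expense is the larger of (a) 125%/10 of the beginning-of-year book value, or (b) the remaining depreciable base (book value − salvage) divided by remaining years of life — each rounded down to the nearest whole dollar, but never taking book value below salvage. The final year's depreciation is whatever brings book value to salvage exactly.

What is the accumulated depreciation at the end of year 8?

$70,944

Depreciable base = $97,122 − $10,800 = $86,322.
Year 1: DB = ⌊$97,122 × 125%/10⌋ = $12,140; SL = ⌊$86,322/10⌋ = $8,632 → take DB $12,140. Book value $84,982.
Year 2: DB = ⌊$84,982 × 125%/10⌋ = $10,622; SL = ⌊$74,182/9⌋ = $8,242 → take DB $10,622. Book value $74,360.
Year 3: DB = ⌊$74,360 × 125%/10⌋ = $9,295; SL = ⌊$63,560/8⌋ = $7,945 → take DB $9,295. Book value $65,065.
Year 4: DB = ⌊$65,065 × 125%/10⌋ = $8,133; SL = ⌊$54,265/7⌋ = $7,752 → take DB $8,133. Book value $56,932.
Year 5: DB = ⌊$56,932 × 125%/10⌋ = $7,116; SL = ⌊$46,132/6⌋ = $7,688 → take SL $7,688. Book value $49,244.
Year 6: DB = ⌊$49,244 × 125%/10⌋ = $6,155; SL = ⌊$38,444/5⌋ = $7,688 → take SL $7,688. Book value $41,556.
Year 7: DB = ⌊$41,556 × 125%/10⌋ = $5,194; SL = ⌊$30,756/4⌋ = $7,689 → take SL $7,689. Book value $33,867.
Year 8: DB = ⌊$33,867 × 125%/10⌋ = $4,233; SL = ⌊$23,067/3⌋ = $7,689 → take SL $7,689. Book value $26,178.
Accumulated through year 8 = $97,122 − $26,178 = $70,944.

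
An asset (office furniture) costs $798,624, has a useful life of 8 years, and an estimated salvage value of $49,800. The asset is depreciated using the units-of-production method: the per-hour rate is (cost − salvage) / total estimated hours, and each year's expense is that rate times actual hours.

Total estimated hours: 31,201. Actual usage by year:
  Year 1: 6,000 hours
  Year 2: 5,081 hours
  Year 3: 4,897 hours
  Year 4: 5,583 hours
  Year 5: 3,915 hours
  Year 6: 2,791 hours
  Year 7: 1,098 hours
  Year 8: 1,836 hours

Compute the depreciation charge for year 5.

Depreciable base = $798,624 − $49,800 = $748,824.
Rate = $748,824 / 31,201 hours = $24 per hour.
Year 1: 6,000 × $24 = $144,000. Book value $654,624.
Year 2: 5,081 × $24 = $121,944. Book value $532,680.
Year 3: 4,897 × $24 = $117,528. Book value $415,152.
Year 4: 5,583 × $24 = $133,992. Book value $281,160.
Year 5: 3,915 × $24 = $93,960. Book value $187,200.

$93,960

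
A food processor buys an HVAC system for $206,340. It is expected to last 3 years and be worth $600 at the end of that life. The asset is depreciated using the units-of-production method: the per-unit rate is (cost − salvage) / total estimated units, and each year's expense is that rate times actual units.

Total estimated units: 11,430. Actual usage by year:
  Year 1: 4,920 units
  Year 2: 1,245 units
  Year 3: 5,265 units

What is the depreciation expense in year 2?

$22,410

Depreciable base = $206,340 − $600 = $205,740.
Rate = $205,740 / 11,430 units = $18 per unit.
Year 1: 4,920 × $18 = $88,560. Book value $117,780.
Year 2: 1,245 × $18 = $22,410. Book value $95,370.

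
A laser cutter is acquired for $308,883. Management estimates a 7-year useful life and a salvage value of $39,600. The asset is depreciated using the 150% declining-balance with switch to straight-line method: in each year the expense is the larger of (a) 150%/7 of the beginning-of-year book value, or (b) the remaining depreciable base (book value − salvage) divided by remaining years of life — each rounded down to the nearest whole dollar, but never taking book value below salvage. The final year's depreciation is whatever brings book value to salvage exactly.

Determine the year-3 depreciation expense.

$40,861

Depreciable base = $308,883 − $39,600 = $269,283.
Year 1: DB = ⌊$308,883 × 150%/7⌋ = $66,189; SL = ⌊$269,283/7⌋ = $38,469 → take DB $66,189. Book value $242,694.
Year 2: DB = ⌊$242,694 × 150%/7⌋ = $52,005; SL = ⌊$203,094/6⌋ = $33,849 → take DB $52,005. Book value $190,689.
Year 3: DB = ⌊$190,689 × 150%/7⌋ = $40,861; SL = ⌊$151,089/5⌋ = $30,217 → take DB $40,861. Book value $149,828.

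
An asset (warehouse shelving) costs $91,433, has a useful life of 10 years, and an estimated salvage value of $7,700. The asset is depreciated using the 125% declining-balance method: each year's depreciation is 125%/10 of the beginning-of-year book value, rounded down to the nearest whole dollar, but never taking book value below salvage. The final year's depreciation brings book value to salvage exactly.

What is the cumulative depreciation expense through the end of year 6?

Depreciable base = $91,433 − $7,700 = $83,733.
Year 1: ⌊$91,433 × 125%/10⌋ = $11,429. Book value $80,004.
Year 2: ⌊$80,004 × 125%/10⌋ = $10,000. Book value $70,004.
Year 3: ⌊$70,004 × 125%/10⌋ = $8,750. Book value $61,254.
Year 4: ⌊$61,254 × 125%/10⌋ = $7,656. Book value $53,598.
Year 5: ⌊$53,598 × 125%/10⌋ = $6,699. Book value $46,899.
Year 6: ⌊$46,899 × 125%/10⌋ = $5,862. Book value $41,037.
Accumulated through year 6 = $91,433 − $41,037 = $50,396.

$50,396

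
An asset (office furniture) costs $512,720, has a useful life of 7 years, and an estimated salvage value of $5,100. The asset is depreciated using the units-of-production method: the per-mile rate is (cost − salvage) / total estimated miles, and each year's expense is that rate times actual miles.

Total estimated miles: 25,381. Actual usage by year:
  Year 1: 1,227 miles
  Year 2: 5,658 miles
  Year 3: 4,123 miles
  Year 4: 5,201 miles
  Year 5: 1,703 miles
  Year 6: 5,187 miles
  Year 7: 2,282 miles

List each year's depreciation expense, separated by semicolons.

Depreciable base = $512,720 − $5,100 = $507,620.
Rate = $507,620 / 25,381 miles = $20 per mile.
Year 1: 1,227 × $20 = $24,540. Book value $488,180.
Year 2: 5,658 × $20 = $113,160. Book value $375,020.
Year 3: 4,123 × $20 = $82,460. Book value $292,560.
Year 4: 5,201 × $20 = $104,020. Book value $188,540.
Year 5: 1,703 × $20 = $34,060. Book value $154,480.
Year 6: 5,187 × $20 = $103,740. Book value $50,740.
Year 7: 2,282 × $20 = $45,640. Book value $5,100.

$24,540; $113,160; $82,460; $104,020; $34,060; $103,740; $45,640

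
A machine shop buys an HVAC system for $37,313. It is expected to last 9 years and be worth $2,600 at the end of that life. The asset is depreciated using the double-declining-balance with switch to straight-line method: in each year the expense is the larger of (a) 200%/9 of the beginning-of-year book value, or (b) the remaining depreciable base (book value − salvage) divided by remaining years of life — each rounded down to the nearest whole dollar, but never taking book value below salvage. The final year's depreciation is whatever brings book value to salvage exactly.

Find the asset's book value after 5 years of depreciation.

$10,622

Depreciable base = $37,313 − $2,600 = $34,713.
Year 1: DB = ⌊$37,313 × 200%/9⌋ = $8,291; SL = ⌊$34,713/9⌋ = $3,857 → take DB $8,291. Book value $29,022.
Year 2: DB = ⌊$29,022 × 200%/9⌋ = $6,449; SL = ⌊$26,422/8⌋ = $3,302 → take DB $6,449. Book value $22,573.
Year 3: DB = ⌊$22,573 × 200%/9⌋ = $5,016; SL = ⌊$19,973/7⌋ = $2,853 → take DB $5,016. Book value $17,557.
Year 4: DB = ⌊$17,557 × 200%/9⌋ = $3,901; SL = ⌊$14,957/6⌋ = $2,492 → take DB $3,901. Book value $13,656.
Year 5: DB = ⌊$13,656 × 200%/9⌋ = $3,034; SL = ⌊$11,056/5⌋ = $2,211 → take DB $3,034. Book value $10,622.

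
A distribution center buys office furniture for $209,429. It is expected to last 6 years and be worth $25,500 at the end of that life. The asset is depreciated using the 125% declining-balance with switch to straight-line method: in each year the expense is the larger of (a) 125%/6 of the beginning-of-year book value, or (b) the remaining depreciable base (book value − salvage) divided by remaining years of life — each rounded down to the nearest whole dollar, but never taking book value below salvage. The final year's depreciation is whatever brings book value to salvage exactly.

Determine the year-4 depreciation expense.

$26,137

Depreciable base = $209,429 − $25,500 = $183,929.
Year 1: DB = ⌊$209,429 × 125%/6⌋ = $43,631; SL = ⌊$183,929/6⌋ = $30,654 → take DB $43,631. Book value $165,798.
Year 2: DB = ⌊$165,798 × 125%/6⌋ = $34,541; SL = ⌊$140,298/5⌋ = $28,059 → take DB $34,541. Book value $131,257.
Year 3: DB = ⌊$131,257 × 125%/6⌋ = $27,345; SL = ⌊$105,757/4⌋ = $26,439 → take DB $27,345. Book value $103,912.
Year 4: DB = ⌊$103,912 × 125%/6⌋ = $21,648; SL = ⌊$78,412/3⌋ = $26,137 → take SL $26,137. Book value $77,775.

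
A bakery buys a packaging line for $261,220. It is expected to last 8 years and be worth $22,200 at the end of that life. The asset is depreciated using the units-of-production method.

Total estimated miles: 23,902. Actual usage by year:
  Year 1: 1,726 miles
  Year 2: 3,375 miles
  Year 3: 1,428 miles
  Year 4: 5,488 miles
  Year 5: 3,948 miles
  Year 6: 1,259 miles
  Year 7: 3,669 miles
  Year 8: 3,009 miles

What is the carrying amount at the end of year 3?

Depreciable base = $261,220 − $22,200 = $239,020.
Rate = $239,020 / 23,902 miles = $10 per mile.
Year 1: 1,726 × $10 = $17,260. Book value $243,960.
Year 2: 3,375 × $10 = $33,750. Book value $210,210.
Year 3: 1,428 × $10 = $14,280. Book value $195,930.

$195,930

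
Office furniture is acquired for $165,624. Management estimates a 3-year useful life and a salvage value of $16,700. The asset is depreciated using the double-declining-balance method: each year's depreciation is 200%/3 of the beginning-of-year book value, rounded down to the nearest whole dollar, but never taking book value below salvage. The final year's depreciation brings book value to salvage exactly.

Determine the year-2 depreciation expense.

Depreciable base = $165,624 − $16,700 = $148,924.
Year 1: ⌊$165,624 × 200%/3⌋ = $110,416. Book value $55,208.
Year 2: ⌊$55,208 × 200%/3⌋ = $36,805. Book value $18,403.

$36,805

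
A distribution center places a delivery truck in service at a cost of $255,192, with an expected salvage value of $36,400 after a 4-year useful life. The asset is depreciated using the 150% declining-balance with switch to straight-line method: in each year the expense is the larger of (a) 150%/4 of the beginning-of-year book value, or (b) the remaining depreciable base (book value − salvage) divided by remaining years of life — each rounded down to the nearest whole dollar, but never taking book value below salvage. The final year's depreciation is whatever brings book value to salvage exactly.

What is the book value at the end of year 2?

$99,685

Depreciable base = $255,192 − $36,400 = $218,792.
Year 1: DB = ⌊$255,192 × 150%/4⌋ = $95,697; SL = ⌊$218,792/4⌋ = $54,698 → take DB $95,697. Book value $159,495.
Year 2: DB = ⌊$159,495 × 150%/4⌋ = $59,810; SL = ⌊$123,095/3⌋ = $41,031 → take DB $59,810. Book value $99,685.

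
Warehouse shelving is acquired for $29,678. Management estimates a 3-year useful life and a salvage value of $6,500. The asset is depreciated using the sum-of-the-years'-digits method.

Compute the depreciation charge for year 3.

$3,863

Depreciable base = $29,678 − $6,500 = $23,178.
Sum of the years' digits = 3+2+1 = 6.
Year 1: $23,178 × 3/6 = $11,589. Book value $18,089.
Year 2: $23,178 × 2/6 = $7,726. Book value $10,363.
Year 3: $23,178 × 1/6 = $3,863. Book value $6,500.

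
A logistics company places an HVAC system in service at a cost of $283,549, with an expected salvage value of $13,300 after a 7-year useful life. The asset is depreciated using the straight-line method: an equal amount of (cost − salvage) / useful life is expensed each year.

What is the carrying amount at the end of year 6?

$51,907

Depreciable base = $283,549 − $13,300 = $270,249.
Annual expense = $270,249 / 7 = $38,607.
End of year 1: book value $244,942.
End of year 2: book value $206,335.
End of year 3: book value $167,728.
End of year 4: book value $129,121.
End of year 5: book value $90,514.
End of year 6: book value $51,907.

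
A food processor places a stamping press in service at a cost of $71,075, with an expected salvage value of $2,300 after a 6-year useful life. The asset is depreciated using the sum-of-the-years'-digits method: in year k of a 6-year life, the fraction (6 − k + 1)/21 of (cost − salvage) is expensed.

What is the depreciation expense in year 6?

$3,275

Depreciable base = $71,075 − $2,300 = $68,775.
Sum of the years' digits = 6+5+4+3+2+1 = 21.
Year 1: $68,775 × 6/21 = $19,650. Book value $51,425.
Year 2: $68,775 × 5/21 = $16,375. Book value $35,050.
Year 3: $68,775 × 4/21 = $13,100. Book value $21,950.
Year 4: $68,775 × 3/21 = $9,825. Book value $12,125.
Year 5: $68,775 × 2/21 = $6,550. Book value $5,575.
Year 6: $68,775 × 1/21 = $3,275. Book value $2,300.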